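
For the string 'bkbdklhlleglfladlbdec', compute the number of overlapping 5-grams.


String 'bkbdklhlleglfladlbdec' has length L = 21.
Number of overlapping n-grams = L - n + 1
Substituting: 21 - 5 + 1 = 17

17


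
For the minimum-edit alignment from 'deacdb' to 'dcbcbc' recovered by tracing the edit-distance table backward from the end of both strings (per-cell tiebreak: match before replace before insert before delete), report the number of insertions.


Edit distance = 4. Backtracking from cell (6, 6) with preference match > replace > insert > delete,
then listing the resulting alignment 'deacdb' -> 'dcbcbc' left to right:
  Step 1: keep 'd'
  Step 2: replace e->c
  Step 3: replace a->b
  Step 4: keep 'c'
  Step 5: replace d->b
  Step 6: replace b->c
Total insertions: 0

0


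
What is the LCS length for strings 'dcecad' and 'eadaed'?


DP table for LCS of 'dcecad' and 'eadaed':
       e  a  d  a  e  d
    0  0  0  0  0  0  0
  d 0  0  0  1  1  1  1
  c 0  0  0  1  1  1  1
  e 0  1  1  1  1  2  2
  c 0  1  1  1  1  2  2
  a 0  1  2  2  2  2  2
  d 0  1  2  3  3  3  3
LCS: 'ded'
LCS length = 3

3


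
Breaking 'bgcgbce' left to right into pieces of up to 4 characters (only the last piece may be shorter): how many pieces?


'bgcgbce' has 7 characters.
Chunking with max size 4:
  Chunk 1: 'bgcg' (positions 0-3)
  Chunk 2: 'bce' (positions 4-6)
Total chunks: ceil(7 / 4) = 2

2


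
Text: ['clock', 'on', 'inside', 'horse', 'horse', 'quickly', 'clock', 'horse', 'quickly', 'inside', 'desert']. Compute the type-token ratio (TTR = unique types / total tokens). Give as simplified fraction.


Tokens: 11
Unique types: ('clock', 'desert', 'horse', 'inside', 'on', 'quickly') = 6
TTR = 6/11
Already in lowest terms.

6/11


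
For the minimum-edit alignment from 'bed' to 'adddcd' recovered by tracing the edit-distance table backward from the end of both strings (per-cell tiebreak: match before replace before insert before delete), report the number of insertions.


Edit distance = 5. Backtracking from cell (3, 6) with preference match > replace > insert > delete,
then listing the resulting alignment 'bed' -> 'adddcd' left to right:
  Step 1: insert 'a' [insertion #1]
  Step 2: insert 'd' [insertion #2]
  Step 3: insert 'd' [insertion #3]
  Step 4: replace b->d
  Step 5: replace e->c
  Step 6: keep 'd'
Total insertions: 3

3


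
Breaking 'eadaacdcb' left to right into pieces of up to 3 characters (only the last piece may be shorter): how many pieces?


'eadaacdcb' has 9 characters.
Chunking with max size 3:
  Chunk 1: 'ead' (positions 0-2)
  Chunk 2: 'aac' (positions 3-5)
  Chunk 3: 'dcb' (positions 6-8)
Total chunks: ceil(9 / 3) = 3

3


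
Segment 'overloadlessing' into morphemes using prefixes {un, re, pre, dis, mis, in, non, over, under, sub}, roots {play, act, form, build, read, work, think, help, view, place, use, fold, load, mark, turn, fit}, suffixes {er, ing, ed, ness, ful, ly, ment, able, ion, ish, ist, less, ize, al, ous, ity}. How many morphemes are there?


Segmenting 'overloadlessing' against the inventory:
  'over' -> prefix (morpheme 1)
  'load' -> root (morpheme 2)
  'less' -> suffix (morpheme 3)
  'ing' -> suffix (morpheme 4)
Total morphemes: 4

4


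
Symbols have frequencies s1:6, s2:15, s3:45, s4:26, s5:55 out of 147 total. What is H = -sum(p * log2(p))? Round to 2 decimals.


Computing entropy H = -sum(p_i * log2(p_i)):
  s1: p = 6/147 = 0.0408, -p*log2(p) = 0.1884
  s2: p = 15/147 = 0.1020, -p*log2(p) = 0.3360
  s3: p = 45/147 = 0.3061, -p*log2(p) = 0.5228
  s4: p = 26/147 = 0.1769, -p*log2(p) = 0.4420
  s5: p = 55/147 = 0.3741, -p*log2(p) = 0.5307
H = sum of terms = 2.0199
Rounded to 2 decimals: 2.02

2.02


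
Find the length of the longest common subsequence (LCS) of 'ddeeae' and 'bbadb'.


DP table for LCS of 'ddeeae' and 'bbadb':
       b  b  a  d  b
    0  0  0  0  0  0
  d 0  0  0  0  1  1
  d 0  0  0  0  1  1
  e 0  0  0  0  1  1
  e 0  0  0  0  1  1
  a 0  0  0  1  1  1
  e 0  0  0  1  1  1
LCS: 'd'
LCS length = 1

1


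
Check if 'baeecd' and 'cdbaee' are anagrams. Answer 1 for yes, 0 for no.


Sort characters of 'baeecd': 'abcdee'
Sort characters of 'cdbaee': 'abcdee'
Sorted forms match -> they ARE anagrams
Result: 1

1


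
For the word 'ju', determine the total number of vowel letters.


Scanning each character of 'ju':
  Position 1: 'j' -> consonant (running count: 0)
  Position 2: 'u' -> vowel (running count: 1)
Total vowels: 1

1


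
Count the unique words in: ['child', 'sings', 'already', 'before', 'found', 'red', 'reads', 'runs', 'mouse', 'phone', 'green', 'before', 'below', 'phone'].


Listing all tokens and tracking unique types:
  Token 1: 'child' -> NEW (unique so far: 1)
  Token 2: 'sings' -> NEW (unique so far: 2)
  Token 3: 'already' -> NEW (unique so far: 3)
  Token 4: 'before' -> NEW (unique so far: 4)
  Token 5: 'found' -> NEW (unique so far: 5)
  Token 6: 'red' -> NEW (unique so far: 6)
  Token 7: 'reads' -> NEW (unique so far: 7)
  Token 8: 'runs' -> NEW (unique so far: 8)
  Token 9: 'mouse' -> NEW (unique so far: 9)
  Token 10: 'phone' -> NEW (unique so far: 10)
  Token 11: 'green' -> NEW (unique so far: 11)
  Token 12: 'before' -> duplicate (unique so far: 11)
  Token 13: 'below' -> NEW (unique so far: 12)
  Token 14: 'phone' -> duplicate (unique so far: 12)
Unique types: ('already', 'before', 'below', 'child', 'found', 'green', 'mouse', 'phone', 'reads', 'red', 'runs', 'sings')
Vocabulary size: 12

12


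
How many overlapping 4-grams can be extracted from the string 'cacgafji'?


String 'cacgafji' has length L = 8.
Number of overlapping n-grams = L - n + 1
Substituting: 8 - 4 + 1 = 5

5


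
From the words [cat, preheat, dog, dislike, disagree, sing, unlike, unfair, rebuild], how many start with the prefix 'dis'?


Checking each word for prefix 'dis':
  'cat' -> no (count: 0)
  'preheat' -> no (count: 0)
  'dog' -> no (count: 0)
  'dislike' -> YES, starts with 'dis' (count: 1)
  'disagree' -> YES, starts with 'dis' (count: 2)
  'sing' -> no (count: 2)
  'unlike' -> no (count: 2)
  'unfair' -> no (count: 2)
  'rebuild' -> no (count: 2)
Total with prefix 'dis': 2

2


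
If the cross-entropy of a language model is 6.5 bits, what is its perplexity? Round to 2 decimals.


Perplexity formula: PP = 2^H
H = 6.5
PP = 2^6.5
Decompose: 2^6.5 = 2^6 * 2^0.5 = 2^6 * sqrt(2)
2^6 = 64, sqrt(2) ~ 1.4142136
PP ~ 64 * 1.4142136 = 90.5096704
Rounded to 2 decimals: 90.51

90.51


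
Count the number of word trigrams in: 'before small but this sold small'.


Word trigrams from [6] words:
  Trigram 1: (before small but)
  Trigram 2: (small but this)
  Trigram 3: (but this sold)
  Trigram 4: (this sold small)
Total word trigrams: 6 - 2 = 4

4


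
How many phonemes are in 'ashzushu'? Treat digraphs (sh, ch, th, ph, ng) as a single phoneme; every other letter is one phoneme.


Parsing 'ashzushu' greedily, digraphs first:
  'a' -> vowel phoneme (phonemes so far: 1)
  'sh' -> digraph (1 consonant phoneme) (phonemes so far: 2)
  'z' -> consonant phoneme (phonemes so far: 3)
  'u' -> vowel phoneme (phonemes so far: 4)
  'sh' -> digraph (1 consonant phoneme) (phonemes so far: 5)
  'u' -> vowel phoneme (phonemes so far: 6)
Total phonemes: 6

6


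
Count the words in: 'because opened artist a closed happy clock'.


Counting words by splitting on spaces:
  Word 1: 'because'
  Word 2: 'opened'
  Word 3: 'artist'
  Word 4: 'a'
  Word 5: 'closed'
  Word 6: 'happy'
  Word 7: 'clock'
Total words: 7

7


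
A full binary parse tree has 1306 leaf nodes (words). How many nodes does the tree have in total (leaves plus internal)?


Leaf nodes (terminals): 1306
Internal nodes = n - 1 = 1306 - 1 = 1305
Total = leaves + internal = 1306 + 1305 = 2611

2611


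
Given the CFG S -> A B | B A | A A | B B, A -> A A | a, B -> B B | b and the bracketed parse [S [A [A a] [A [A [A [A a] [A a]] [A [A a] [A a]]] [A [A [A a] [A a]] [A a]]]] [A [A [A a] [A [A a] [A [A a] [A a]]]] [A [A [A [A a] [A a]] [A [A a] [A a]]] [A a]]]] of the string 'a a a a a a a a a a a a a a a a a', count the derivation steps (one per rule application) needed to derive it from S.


Every bracketed nonterminal node [X ...] in the tree is produced by exactly one rule application.
Reading the tree off as a leftmost derivation:
  Step 1: S  =>  A A   (applied S -> A A)
  Step 2: A A  =>  A A A   (applied A -> A A)
  Step 3: A A A  =>  a A A   (applied A -> a)
  Step 4: a A A  =>  a A A A   (applied A -> A A)
  Step 5: a A A A  =>  a A A A A   (applied A -> A A)
  Step 6: a A A A A  =>  a A A A A A   (applied A -> A A)
  Step 7: a A A A A A  =>  a a A A A A   (applied A -> a)
  Step 8: a a A A A A  =>  a a a A A A   (applied A -> a)
  Step 9: a a a A A A  =>  a a a A A A A   (applied A -> A A)
  Step 10: a a a A A A A  =>  a a a a A A A   (applied A -> a)
  Step 11: a a a a A A A  =>  a a a a a A A   (applied A -> a)
  Step 12: a a a a a A A  =>  a a a a a A A A   (applied A -> A A)
  Step 13: a a a a a A A A  =>  a a a a a A A A A   (applied A -> A A)
  Step 14: a a a a a A A A A  =>  a a a a a a A A A   (applied A -> a)
  Step 15: a a a a a a A A A  =>  a a a a a a a A A   (applied A -> a)
  Step 16: a a a a a a a A A  =>  a a a a a a a a A   (applied A -> a)
  Step 17: a a a a a a a a A  =>  a a a a a a a a A A   (applied A -> A A)
  Step 18: a a a a a a a a A A  =>  a a a a a a a a A A A   (applied A -> A A)
  Step 19: a a a a a a a a A A A  =>  a a a a a a a a a A A   (applied A -> a)
  Step 20: a a a a a a a a a A A  =>  a a a a a a a a a A A A   (applied A -> A A)
  Step 21: a a a a a a a a a A A A  =>  a a a a a a a a a a A A   (applied A -> a)
  Step 22: a a a a a a a a a a A A  =>  a a a a a a a a a a A A A   (applied A -> A A)
  Step 23: a a a a a a a a a a A A A  =>  a a a a a a a a a a a A A   (applied A -> a)
  Step 24: a a a a a a a a a a a A A  =>  a a a a a a a a a a a a A   (applied A -> a)
  Step 25: a a a a a a a a a a a a A  =>  a a a a a a a a a a a a A A   (applied A -> A A)
  Step 26: a a a a a a a a a a a a A A  =>  a a a a a a a a a a a a A A A   (applied A -> A A)
  Step 27: a a a a a a a a a a a a A A A  =>  a a a a a a a a a a a a A A A A   (applied A -> A A)
  Step 28: a a a a a a a a a a a a A A A A  =>  a a a a a a a a a a a a a A A A   (applied A -> a)
  Step 29: a a a a a a a a a a a a a A A A  =>  a a a a a a a a a a a a a a A A   (applied A -> a)
  Step 30: a a a a a a a a a a a a a a A A  =>  a a a a a a a a a a a a a a A A A   (applied A -> A A)
  Step 31: a a a a a a a a a a a a a a A A A  =>  a a a a a a a a a a a a a a a A A   (applied A -> a)
  Step 32: a a a a a a a a a a a a a a a A A  =>  a a a a a a a a a a a a a a a a A   (applied A -> a)
  Step 33: a a a a a a a a a a a a a a a a A  =>  a a a a a a a a a a a a a a a a a   (applied A -> a)
Final yield: a a a a a a a a a a a a a a a a a
Total rewrite steps: 33

33


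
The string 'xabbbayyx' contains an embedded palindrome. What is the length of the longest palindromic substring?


Scanning 'xabbbayyx' for palindromic substrings.
Substring at positions 1-5: 'abbba'.
Check: reverse('abbba') = 'abbba' -> palindrome confirmed.
Neighbouring characters ('x' / 'y') break symmetry, so it cannot extend further.
No longer palindromic substring exists; longest length = 5

5


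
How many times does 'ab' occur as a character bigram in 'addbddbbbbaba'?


Scanning 'addbddbbbbaba' for bigram 'ab':
  Position 0: 'ad' -> no
  Position 1: 'dd' -> no
  Position 2: 'db' -> no
  Position 3: 'bd' -> no
  Position 4: 'dd' -> no
  Position 5: 'db' -> no
  Position 6: 'bb' -> no
  Position 7: 'bb' -> no
  Position 8: 'bb' -> no
  Position 9: 'ba' -> no
  Position 10: 'ab' -> MATCH
  Position 11: 'ba' -> no
Total matches: 1

1


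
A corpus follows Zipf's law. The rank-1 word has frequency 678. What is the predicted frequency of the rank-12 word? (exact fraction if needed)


Zipf's law: freq(rank) = f1 / rank
f1 = 678, rank = 12
freq = 678 / 12
GCD(678, 12) = 6
Simplified: 113/2

113/2


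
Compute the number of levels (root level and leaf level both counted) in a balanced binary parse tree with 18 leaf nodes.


In a balanced binary tree with n leaves the deepest leaf is ceil(log2(n)) edges below the root,
so counting node levels inclusive of root and leaves gives ceil(log2(n)) + 1 levels.
log2(18) = 4.1699
ceil(4.1699) = 5
levels = 5 + 1 = 6

6


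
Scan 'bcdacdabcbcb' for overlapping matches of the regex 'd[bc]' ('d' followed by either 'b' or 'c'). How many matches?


Pattern: d[bc] means 'd' followed by either 'b' or 'c'.
Scanning 'bcdacdabcbcb' position-by-position:
  Pos 0: window 'bc' -> no
  Pos 1: window 'cd' -> no
  Pos 2: window 'da' -> no
  Pos 3: window 'ac' -> no
  Pos 4: window 'cd' -> no
  Pos 5: window 'da' -> no
  Pos 6: window 'ab' -> no
  Pos 7: window 'bc' -> no
  Pos 8: window 'cb' -> no
  Pos 9: window 'bc' -> no
  Pos 10: window 'cb' -> no
  Pos 11: window 'b' -> no
Total matches: 0

0


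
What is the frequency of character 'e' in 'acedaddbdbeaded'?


Scanning 'acedaddbdbeaded' for 'e':
  Position 2: 'e' -> MATCH (count: 1)
  Position 10: 'e' -> MATCH (count: 2)
  Position 13: 'e' -> MATCH (count: 3)
Total occurrences of 'e': 3

3


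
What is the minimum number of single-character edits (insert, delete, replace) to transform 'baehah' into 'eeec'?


Building DP table for s1='baehah' (len 6) and s2='eeec' (len 4):
       e  e  e  c
    0  1  2  3  4
  b 1  1  2  3  4
  a 2  2  2  3  4
  e 3  2  2  2  3
  h 4  3  3  3  3
  a 5  4  4  4  4
  h 6  5  5  5  5
Edit distance = dp[6][4] = 5

5


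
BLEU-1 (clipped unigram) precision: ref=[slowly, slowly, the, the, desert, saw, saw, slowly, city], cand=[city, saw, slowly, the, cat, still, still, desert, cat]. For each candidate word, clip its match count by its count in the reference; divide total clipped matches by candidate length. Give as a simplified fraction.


Reference word counts: {'city': 1, 'desert': 1, 'saw': 2, 'slowly': 3, 'the': 2}
Checking each candidate word (with clipping):
  'city' -> in reference (ref count 1, used 1/1) -> match (matches: 1)
  'saw' -> in reference (ref count 2, used 1/2) -> match (matches: 2)
  'slowly' -> in reference (ref count 3, used 1/3) -> match (matches: 3)
  'the' -> in reference (ref count 2, used 1/2) -> match (matches: 4)
  'cat' -> not in reference -> no match (matches: 4)
  'still' -> not in reference -> no match (matches: 4)
  'still' -> not in reference -> no match (matches: 4)
  'desert' -> in reference (ref count 1, used 1/1) -> match (matches: 5)
  'cat' -> not in reference -> no match (matches: 5)
Clipped matches: 5, Candidate length: 9
Precision = 5/9

5/9


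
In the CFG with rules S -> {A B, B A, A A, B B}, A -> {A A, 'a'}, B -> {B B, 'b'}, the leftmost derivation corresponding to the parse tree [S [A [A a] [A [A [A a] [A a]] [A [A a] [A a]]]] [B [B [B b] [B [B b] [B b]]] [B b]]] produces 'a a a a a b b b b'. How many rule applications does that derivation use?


Every bracketed nonterminal node [X ...] in the tree is produced by exactly one rule application.
Reading the tree off as a leftmost derivation:
  Step 1: S  =>  A B   (applied S -> A B)
  Step 2: A B  =>  A A B   (applied A -> A A)
  Step 3: A A B  =>  a A B   (applied A -> a)
  Step 4: a A B  =>  a A A B   (applied A -> A A)
  Step 5: a A A B  =>  a A A A B   (applied A -> A A)
  Step 6: a A A A B  =>  a a A A B   (applied A -> a)
  Step 7: a a A A B  =>  a a a A B   (applied A -> a)
  Step 8: a a a A B  =>  a a a A A B   (applied A -> A A)
  Step 9: a a a A A B  =>  a a a a A B   (applied A -> a)
  Step 10: a a a a A B  =>  a a a a a B   (applied A -> a)
  Step 11: a a a a a B  =>  a a a a a B B   (applied B -> B B)
  Step 12: a a a a a B B  =>  a a a a a B B B   (applied B -> B B)
  Step 13: a a a a a B B B  =>  a a a a a b B B   (applied B -> b)
  Step 14: a a a a a b B B  =>  a a a a a b B B B   (applied B -> B B)
  Step 15: a a a a a b B B B  =>  a a a a a b b B B   (applied B -> b)
  Step 16: a a a a a b b B B  =>  a a a a a b b b B   (applied B -> b)
  Step 17: a a a a a b b b B  =>  a a a a a b b b b   (applied B -> b)
Final yield: a a a a a b b b b
Total rewrite steps: 17

17


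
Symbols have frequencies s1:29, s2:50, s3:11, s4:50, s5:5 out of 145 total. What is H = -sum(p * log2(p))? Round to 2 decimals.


Computing entropy H = -sum(p_i * log2(p_i)):
  s1: p = 29/145 = 0.2000, -p*log2(p) = 0.4644
  s2: p = 50/145 = 0.3448, -p*log2(p) = 0.5297
  s3: p = 11/145 = 0.0759, -p*log2(p) = 0.2822
  s4: p = 50/145 = 0.3448, -p*log2(p) = 0.5297
  s5: p = 5/145 = 0.0345, -p*log2(p) = 0.1675
H = sum of terms = 1.9735
Rounded to 2 decimals: 1.97

1.97


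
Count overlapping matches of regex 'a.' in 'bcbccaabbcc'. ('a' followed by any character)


Pattern: a. means 'a' followed by any character.
Scanning 'bcbccaabbcc' position-by-position:
  Pos 0: window 'bc' -> no
  Pos 1: window 'cb' -> no
  Pos 2: window 'bc' -> no
  Pos 3: window 'cc' -> no
  Pos 4: window 'ca' -> no
  Pos 5: window 'aa' -> MATCH
  Pos 6: window 'ab' -> MATCH
  Pos 7: window 'bb' -> no
  Pos 8: window 'bc' -> no
  Pos 9: window 'cc' -> no
  Pos 10: window 'c' -> no
Total matches: 2

2


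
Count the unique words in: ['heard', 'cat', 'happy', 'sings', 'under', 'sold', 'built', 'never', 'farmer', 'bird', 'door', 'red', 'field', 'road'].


Listing all tokens and tracking unique types:
  Token 1: 'heard' -> NEW (unique so far: 1)
  Token 2: 'cat' -> NEW (unique so far: 2)
  Token 3: 'happy' -> NEW (unique so far: 3)
  Token 4: 'sings' -> NEW (unique so far: 4)
  Token 5: 'under' -> NEW (unique so far: 5)
  Token 6: 'sold' -> NEW (unique so far: 6)
  Token 7: 'built' -> NEW (unique so far: 7)
  Token 8: 'never' -> NEW (unique so far: 8)
  Token 9: 'farmer' -> NEW (unique so far: 9)
  Token 10: 'bird' -> NEW (unique so far: 10)
  Token 11: 'door' -> NEW (unique so far: 11)
  Token 12: 'red' -> NEW (unique so far: 12)
  Token 13: 'field' -> NEW (unique so far: 13)
  Token 14: 'road' -> NEW (unique so far: 14)
Unique types: ('bird', 'built', 'cat', 'door', 'farmer', 'field', 'happy', 'heard', 'never', 'red', 'road', 'sings', 'sold', 'under')
Vocabulary size: 14

14


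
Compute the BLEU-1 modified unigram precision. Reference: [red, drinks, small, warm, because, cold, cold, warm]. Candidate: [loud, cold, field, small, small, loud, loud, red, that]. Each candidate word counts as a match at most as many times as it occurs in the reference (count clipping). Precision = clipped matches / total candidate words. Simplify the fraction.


Reference word counts: {'because': 1, 'cold': 2, 'drinks': 1, 'red': 1, 'small': 1, 'warm': 2}
Checking each candidate word (with clipping):
  'loud' -> not in reference -> no match (matches: 0)
  'cold' -> in reference (ref count 2, used 1/2) -> match (matches: 1)
  'field' -> not in reference -> no match (matches: 1)
  'small' -> in reference (ref count 1, used 1/1) -> match (matches: 2)
  'small' -> ref count 1 already used up (1/1) -> clipped, no match (matches: 2)
  'loud' -> not in reference -> no match (matches: 2)
  'loud' -> not in reference -> no match (matches: 2)
  'red' -> in reference (ref count 1, used 1/1) -> match (matches: 3)
  'that' -> not in reference -> no match (matches: 3)
Clipped matches: 3, Candidate length: 9
Precision = 3/9 = 1/3

1/3


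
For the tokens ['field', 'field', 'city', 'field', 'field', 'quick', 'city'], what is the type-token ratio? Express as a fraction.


Tokens: 7
Unique types: ('city', 'field', 'quick') = 3
TTR = 3/7
Already in lowest terms.

3/7


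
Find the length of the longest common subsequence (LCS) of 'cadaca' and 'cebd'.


DP table for LCS of 'cadaca' and 'cebd':
       c  e  b  d
    0  0  0  0  0
  c 0  1  1  1  1
  a 0  1  1  1  1
  d 0  1  1  1  2
  a 0  1  1  1  2
  c 0  1  1  1  2
  a 0  1  1  1  2
LCS: 'cd'
LCS length = 2

2


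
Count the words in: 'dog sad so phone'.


Counting words by splitting on spaces:
  Word 1: 'dog'
  Word 2: 'sad'
  Word 3: 'so'
  Word 4: 'phone'
Total words: 4

4


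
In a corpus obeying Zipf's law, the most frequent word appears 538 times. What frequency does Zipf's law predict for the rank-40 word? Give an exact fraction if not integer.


Zipf's law: freq(rank) = f1 / rank
f1 = 538, rank = 40
freq = 538 / 40
GCD(538, 40) = 2
Simplified: 269/20

269/20


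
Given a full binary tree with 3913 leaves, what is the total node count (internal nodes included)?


Leaf nodes (terminals): 3913
Internal nodes = n - 1 = 3913 - 1 = 3912
Total = leaves + internal = 3913 + 3912 = 7825

7825


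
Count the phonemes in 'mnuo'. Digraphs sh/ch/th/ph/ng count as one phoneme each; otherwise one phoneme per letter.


Parsing 'mnuo' greedily, digraphs first:
  'm' -> consonant phoneme (phonemes so far: 1)
  'n' -> consonant phoneme (phonemes so far: 2)
  'u' -> vowel phoneme (phonemes so far: 3)
  'o' -> vowel phoneme (phonemes so far: 4)
Total phonemes: 4

4


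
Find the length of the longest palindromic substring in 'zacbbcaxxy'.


Scanning 'zacbbcaxxy' for palindromic substrings.
Substring at positions 1-6: 'acbbca'.
Check: reverse('acbbca') = 'acbbca' -> palindrome confirmed.
Neighbouring characters ('z' / 'x') break symmetry, so it cannot extend further.
No longer palindromic substring exists; longest length = 6

6


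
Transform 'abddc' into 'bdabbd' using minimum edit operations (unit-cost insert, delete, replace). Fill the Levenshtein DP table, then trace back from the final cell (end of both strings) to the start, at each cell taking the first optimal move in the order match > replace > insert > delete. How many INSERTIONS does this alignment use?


Edit distance = 4. Backtracking from cell (5, 6) with preference match > replace > insert > delete,
then listing the resulting alignment 'abddc' -> 'bdabbd' left to right:
  Step 1: insert 'b' [insertion #1]
  Step 2: insert 'd' [insertion #2]
  Step 3: keep 'a'
  Step 4: keep 'b'
  Step 5: replace d->b
  Step 6: keep 'd'
  Step 7: delete 'c'
Total insertions: 2

2


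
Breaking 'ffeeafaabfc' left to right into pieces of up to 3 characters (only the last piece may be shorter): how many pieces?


'ffeeafaabfc' has 11 characters.
Chunking with max size 3:
  Chunk 1: 'ffe' (positions 0-2)
  Chunk 2: 'eaf' (positions 3-5)
  Chunk 3: 'aab' (positions 6-8)
  Chunk 4: 'fc' (positions 9-10)
Total chunks: ceil(11 / 3) = 4

4


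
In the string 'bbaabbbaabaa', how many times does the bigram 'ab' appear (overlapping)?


Scanning 'bbaabbbaabaa' for bigram 'ab':
  Position 0: 'bb' -> no
  Position 1: 'ba' -> no
  Position 2: 'aa' -> no
  Position 3: 'ab' -> MATCH
  Position 4: 'bb' -> no
  Position 5: 'bb' -> no
  Position 6: 'ba' -> no
  Position 7: 'aa' -> no
  Position 8: 'ab' -> MATCH
  Position 9: 'ba' -> no
  Position 10: 'aa' -> no
Total matches: 2

2


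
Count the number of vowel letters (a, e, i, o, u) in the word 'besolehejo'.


Scanning each character of 'besolehejo':
  Position 1: 'b' -> consonant (running count: 0)
  Position 2: 'e' -> vowel (running count: 1)
  Position 3: 's' -> consonant (running count: 1)
  Position 4: 'o' -> vowel (running count: 2)
  Position 5: 'l' -> consonant (running count: 2)
  Position 6: 'e' -> vowel (running count: 3)
  Position 7: 'h' -> consonant (running count: 3)
  Position 8: 'e' -> vowel (running count: 4)
  Position 9: 'j' -> consonant (running count: 4)
  Position 10: 'o' -> vowel (running count: 5)
Total vowels: 5

5


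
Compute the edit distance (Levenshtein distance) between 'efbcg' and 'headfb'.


Building DP table for s1='efbcg' (len 5) and s2='headfb' (len 6):
       h  e  a  d  f  b
    0  1  2  3  4  5  6
  e 1  1  1  2  3  4  5
  f 2  2  2  2  3  3  4
  b 3  3  3  3  3  4  3
  c 4  4  4  4  4  4  4
  g 5  5  5  5  5  5  5
Edit distance = dp[5][6] = 5

5


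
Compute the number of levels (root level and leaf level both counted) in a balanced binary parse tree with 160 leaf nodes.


In a balanced binary tree with n leaves the deepest leaf is ceil(log2(n)) edges below the root,
so counting node levels inclusive of root and leaves gives ceil(log2(n)) + 1 levels.
log2(160) = 7.3219
ceil(7.3219) = 8
levels = 8 + 1 = 9

9


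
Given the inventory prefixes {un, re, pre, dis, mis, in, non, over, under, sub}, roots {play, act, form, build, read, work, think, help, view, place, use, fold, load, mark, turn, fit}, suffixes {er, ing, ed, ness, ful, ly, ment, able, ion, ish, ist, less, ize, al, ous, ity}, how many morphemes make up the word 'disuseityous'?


Segmenting 'disuseityous' against the inventory:
  'dis' -> prefix (morpheme 1)
  'use' -> root (morpheme 2)
  'ity' -> suffix (morpheme 3)
  'ous' -> suffix (morpheme 4)
Total morphemes: 4

4


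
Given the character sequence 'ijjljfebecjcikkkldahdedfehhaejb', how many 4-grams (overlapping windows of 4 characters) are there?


String 'ijjljfebecjcikkkldahdedfehhaejb' has length L = 31.
Number of overlapping n-grams = L - n + 1
Substituting: 31 - 4 + 1 = 28

28


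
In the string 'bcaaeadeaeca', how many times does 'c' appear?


Scanning 'bcaaeadeaeca' for 'c':
  Position 1: 'c' -> MATCH (count: 1)
  Position 10: 'c' -> MATCH (count: 2)
Total occurrences of 'c': 2

2


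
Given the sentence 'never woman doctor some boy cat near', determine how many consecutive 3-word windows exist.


Word trigrams from [7] words:
  Trigram 1: (never woman doctor)
  Trigram 2: (woman doctor some)
  Trigram 3: (doctor some boy)
  Trigram 4: (some boy cat)
  Trigram 5: (boy cat near)
Total word trigrams: 7 - 2 = 5

5


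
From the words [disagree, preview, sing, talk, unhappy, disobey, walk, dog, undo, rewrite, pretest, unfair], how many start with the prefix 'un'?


Checking each word for prefix 'un':
  'disagree' -> no (count: 0)
  'preview' -> no (count: 0)
  'sing' -> no (count: 0)
  'talk' -> no (count: 0)
  'unhappy' -> YES, starts with 'un' (count: 1)
  'disobey' -> no (count: 1)
  'walk' -> no (count: 1)
  'dog' -> no (count: 1)
  'undo' -> YES, starts with 'un' (count: 2)
  'rewrite' -> no (count: 2)
  'pretest' -> no (count: 2)
  'unfair' -> YES, starts with 'un' (count: 3)
Total with prefix 'un': 3

3


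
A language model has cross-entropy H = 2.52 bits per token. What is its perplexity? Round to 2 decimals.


Perplexity formula: PP = 2^H
H = 2.52
PP = 2^2.52
Decompose: 2^2.52 = 2^2 * 2^0.52
2^2 = 4, 2^0.52 ~ 1.4339552
PP ~ 4 * 1.4339552 = 5.7358208
Rounded to 2 decimals: 5.74

5.74


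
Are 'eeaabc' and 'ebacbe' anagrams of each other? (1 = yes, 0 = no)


Sort characters of 'eeaabc': 'aabcee'
Sort characters of 'ebacbe': 'abbcee'
Sorted forms differ -> they are NOT anagrams
Result: 0

0


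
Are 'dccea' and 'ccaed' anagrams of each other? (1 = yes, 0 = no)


Sort characters of 'dccea': 'accde'
Sort characters of 'ccaed': 'accde'
Sorted forms match -> they ARE anagrams
Result: 1

1


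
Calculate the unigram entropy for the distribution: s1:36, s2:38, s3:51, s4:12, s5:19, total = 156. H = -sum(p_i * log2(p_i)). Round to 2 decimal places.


Computing entropy H = -sum(p_i * log2(p_i)):
  s1: p = 36/156 = 0.2308, -p*log2(p) = 0.4882
  s2: p = 38/156 = 0.2436, -p*log2(p) = 0.4963
  s3: p = 51/156 = 0.3269, -p*log2(p) = 0.5273
  s4: p = 12/156 = 0.0769, -p*log2(p) = 0.2846
  s5: p = 19/156 = 0.1218, -p*log2(p) = 0.3699
H = sum of terms = 2.1663
Rounded to 2 decimals: 2.17

2.17


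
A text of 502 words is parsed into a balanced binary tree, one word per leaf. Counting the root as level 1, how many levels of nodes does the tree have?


In a balanced binary tree with n leaves the deepest leaf is ceil(log2(n)) edges below the root,
so counting node levels inclusive of root and leaves gives ceil(log2(n)) + 1 levels.
log2(502) = 8.9715
ceil(8.9715) = 9
levels = 9 + 1 = 10

10


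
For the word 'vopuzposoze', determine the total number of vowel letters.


Scanning each character of 'vopuzposoze':
  Position 1: 'v' -> consonant (running count: 0)
  Position 2: 'o' -> vowel (running count: 1)
  Position 3: 'p' -> consonant (running count: 1)
  Position 4: 'u' -> vowel (running count: 2)
  Position 5: 'z' -> consonant (running count: 2)
  Position 6: 'p' -> consonant (running count: 2)
  Position 7: 'o' -> vowel (running count: 3)
  Position 8: 's' -> consonant (running count: 3)
  Position 9: 'o' -> vowel (running count: 4)
  Position 10: 'z' -> consonant (running count: 4)
  Position 11: 'e' -> vowel (running count: 5)
Total vowels: 5

5


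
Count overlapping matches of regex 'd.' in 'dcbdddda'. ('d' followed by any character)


Pattern: d. means 'd' followed by any character.
Scanning 'dcbdddda' position-by-position:
  Pos 0: window 'dc' -> MATCH
  Pos 1: window 'cb' -> no
  Pos 2: window 'bd' -> no
  Pos 3: window 'dd' -> MATCH
  Pos 4: window 'dd' -> MATCH
  Pos 5: window 'dd' -> MATCH
  Pos 6: window 'da' -> MATCH
  Pos 7: window 'a' -> no
Total matches: 5

5


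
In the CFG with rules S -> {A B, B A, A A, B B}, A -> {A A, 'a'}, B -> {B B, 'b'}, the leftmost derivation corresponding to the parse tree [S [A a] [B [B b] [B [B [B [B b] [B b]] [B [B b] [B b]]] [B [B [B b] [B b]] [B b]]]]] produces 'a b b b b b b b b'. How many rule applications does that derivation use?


Every bracketed nonterminal node [X ...] in the tree is produced by exactly one rule application.
Reading the tree off as a leftmost derivation:
  Step 1: S  =>  A B   (applied S -> A B)
  Step 2: A B  =>  a B   (applied A -> a)
  Step 3: a B  =>  a B B   (applied B -> B B)
  Step 4: a B B  =>  a b B   (applied B -> b)
  Step 5: a b B  =>  a b B B   (applied B -> B B)
  Step 6: a b B B  =>  a b B B B   (applied B -> B B)
  Step 7: a b B B B  =>  a b B B B B   (applied B -> B B)
  Step 8: a b B B B B  =>  a b b B B B   (applied B -> b)
  Step 9: a b b B B B  =>  a b b b B B   (applied B -> b)
  Step 10: a b b b B B  =>  a b b b B B B   (applied B -> B B)
  Step 11: a b b b B B B  =>  a b b b b B B   (applied B -> b)
  Step 12: a b b b b B B  =>  a b b b b b B   (applied B -> b)
  Step 13: a b b b b b B  =>  a b b b b b B B   (applied B -> B B)
  Step 14: a b b b b b B B  =>  a b b b b b B B B   (applied B -> B B)
  Step 15: a b b b b b B B B  =>  a b b b b b b B B   (applied B -> b)
  Step 16: a b b b b b b B B  =>  a b b b b b b b B   (applied B -> b)
  Step 17: a b b b b b b b B  =>  a b b b b b b b b   (applied B -> b)
Final yield: a b b b b b b b b
Total rewrite steps: 17

17


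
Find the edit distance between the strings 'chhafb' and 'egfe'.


Building DP table for s1='chhafb' (len 6) and s2='egfe' (len 4):
       e  g  f  e
    0  1  2  3  4
  c 1  1  2  3  4
  h 2  2  2  3  4
  h 3  3  3  3  4
  a 4  4  4  4  4
  f 5  5  5  4  5
  b 6  6  6  5  5
Edit distance = dp[6][4] = 5

5


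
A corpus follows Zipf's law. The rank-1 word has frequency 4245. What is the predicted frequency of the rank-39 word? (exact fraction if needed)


Zipf's law: freq(rank) = f1 / rank
f1 = 4245, rank = 39
freq = 4245 / 39
GCD(4245, 39) = 3
Simplified: 1415/13

1415/13


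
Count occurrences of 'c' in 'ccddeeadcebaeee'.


Scanning 'ccddeeadcebaeee' for 'c':
  Position 0: 'c' -> MATCH (count: 1)
  Position 1: 'c' -> MATCH (count: 2)
  Position 8: 'c' -> MATCH (count: 3)
Total occurrences of 'c': 3

3


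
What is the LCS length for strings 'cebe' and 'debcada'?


DP table for LCS of 'cebe' and 'debcada':
       d  e  b  c  a  d  a
    0  0  0  0  0  0  0  0
  c 0  0  0  0  1  1  1  1
  e 0  0  1  1  1  1  1  1
  b 0  0  1  2  2  2  2  2
  e 0  0  1  2  2  2  2  2
LCS: 'eb'
LCS length = 2

2


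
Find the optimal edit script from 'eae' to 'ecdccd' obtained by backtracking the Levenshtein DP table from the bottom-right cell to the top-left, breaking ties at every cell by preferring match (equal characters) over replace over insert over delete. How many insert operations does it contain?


Edit distance = 5. Backtracking from cell (3, 6) with preference match > replace > insert > delete,
then listing the resulting alignment 'eae' -> 'ecdccd' left to right:
  Step 1: keep 'e'
  Step 2: insert 'c' [insertion #1]
  Step 3: insert 'd' [insertion #2]
  Step 4: insert 'c' [insertion #3]
  Step 5: replace a->c
  Step 6: replace e->d
Total insertions: 3

3


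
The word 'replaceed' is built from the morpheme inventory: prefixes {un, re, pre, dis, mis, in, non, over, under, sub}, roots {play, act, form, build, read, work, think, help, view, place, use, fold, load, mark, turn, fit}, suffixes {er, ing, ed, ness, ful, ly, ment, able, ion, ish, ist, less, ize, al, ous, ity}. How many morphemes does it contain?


Segmenting 'replaceed' against the inventory:
  're' -> prefix (morpheme 1)
  'place' -> root (morpheme 2)
  'ed' -> suffix (morpheme 3)
Total morphemes: 3

3


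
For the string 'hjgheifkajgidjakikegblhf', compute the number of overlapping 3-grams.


String 'hjgheifkajgidjakikegblhf' has length L = 24.
Number of overlapping n-grams = L - n + 1
Substituting: 24 - 3 + 1 = 22

22


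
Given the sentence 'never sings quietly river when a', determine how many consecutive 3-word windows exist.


Word trigrams from [6] words:
  Trigram 1: (never sings quietly)
  Trigram 2: (sings quietly river)
  Trigram 3: (quietly river when)
  Trigram 4: (river when a)
Total word trigrams: 6 - 2 = 4

4


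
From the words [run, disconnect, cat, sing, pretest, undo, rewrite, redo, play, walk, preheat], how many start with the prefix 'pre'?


Checking each word for prefix 'pre':
  'run' -> no (count: 0)
  'disconnect' -> no (count: 0)
  'cat' -> no (count: 0)
  'sing' -> no (count: 0)
  'pretest' -> YES, starts with 'pre' (count: 1)
  'undo' -> no (count: 1)
  'rewrite' -> no (count: 1)
  'redo' -> no (count: 1)
  'play' -> no (count: 1)
  'walk' -> no (count: 1)
  'preheat' -> YES, starts with 'pre' (count: 2)
Total with prefix 'pre': 2

2


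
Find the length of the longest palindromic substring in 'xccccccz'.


Scanning 'xccccccz' for palindromic substrings.
Substring at positions 1-6: 'cccccc'.
Check: reverse('cccccc') = 'cccccc' -> palindrome confirmed.
Neighbouring characters ('x' / 'z') break symmetry, so it cannot extend further.
No longer palindromic substring exists; longest length = 6

6


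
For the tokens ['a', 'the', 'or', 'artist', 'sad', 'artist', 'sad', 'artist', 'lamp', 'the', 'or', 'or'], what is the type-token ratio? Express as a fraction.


Tokens: 12
Unique types: ('a', 'artist', 'lamp', 'or', 'sad', 'the') = 6
TTR = 6/12
Simplify: divide both by 6 -> 1/2
TTR = 1/2

1/2


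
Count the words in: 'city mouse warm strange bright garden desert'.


Counting words by splitting on spaces:
  Word 1: 'city'
  Word 2: 'mouse'
  Word 3: 'warm'
  Word 4: 'strange'
  Word 5: 'bright'
  Word 6: 'garden'
  Word 7: 'desert'
Total words: 7

7


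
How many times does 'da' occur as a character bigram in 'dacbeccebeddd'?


Scanning 'dacbeccebeddd' for bigram 'da':
  Position 0: 'da' -> MATCH
  Position 1: 'ac' -> no
  Position 2: 'cb' -> no
  Position 3: 'be' -> no
  Position 4: 'ec' -> no
  Position 5: 'cc' -> no
  Position 6: 'ce' -> no
  Position 7: 'eb' -> no
  Position 8: 'be' -> no
  Position 9: 'ed' -> no
  Position 10: 'dd' -> no
  Position 11: 'dd' -> no
Total matches: 1

1


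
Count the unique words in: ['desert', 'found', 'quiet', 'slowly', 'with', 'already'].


Listing all tokens and tracking unique types:
  Token 1: 'desert' -> NEW (unique so far: 1)
  Token 2: 'found' -> NEW (unique so far: 2)
  Token 3: 'quiet' -> NEW (unique so far: 3)
  Token 4: 'slowly' -> NEW (unique so far: 4)
  Token 5: 'with' -> NEW (unique so far: 5)
  Token 6: 'already' -> NEW (unique so far: 6)
Unique types: ('already', 'desert', 'found', 'quiet', 'slowly', 'with')
Vocabulary size: 6

6


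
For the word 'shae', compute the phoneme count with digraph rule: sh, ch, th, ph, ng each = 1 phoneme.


Parsing 'shae' greedily, digraphs first:
  'sh' -> digraph (1 consonant phoneme) (phonemes so far: 1)
  'a' -> vowel phoneme (phonemes so far: 2)
  'e' -> vowel phoneme (phonemes so far: 3)
Total phonemes: 3

3


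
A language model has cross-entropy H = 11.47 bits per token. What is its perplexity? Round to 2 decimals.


Perplexity formula: PP = 2^H
H = 11.47
PP = 2^11.47
Decompose: 2^11.47 = 2^11 * 2^0.47
2^11 = 2048, 2^0.47 ~ 1.3851095
PP ~ 2048 * 1.3851095 = 2836.7042560
Rounded to 2 decimals: 2836.70

2836.70


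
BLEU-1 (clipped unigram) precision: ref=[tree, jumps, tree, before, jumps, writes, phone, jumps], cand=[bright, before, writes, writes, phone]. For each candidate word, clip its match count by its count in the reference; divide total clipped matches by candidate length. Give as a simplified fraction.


Reference word counts: {'before': 1, 'jumps': 3, 'phone': 1, 'tree': 2, 'writes': 1}
Checking each candidate word (with clipping):
  'bright' -> not in reference -> no match (matches: 0)
  'before' -> in reference (ref count 1, used 1/1) -> match (matches: 1)
  'writes' -> in reference (ref count 1, used 1/1) -> match (matches: 2)
  'writes' -> ref count 1 already used up (1/1) -> clipped, no match (matches: 2)
  'phone' -> in reference (ref count 1, used 1/1) -> match (matches: 3)
Clipped matches: 3, Candidate length: 5
Precision = 3/5

3/5


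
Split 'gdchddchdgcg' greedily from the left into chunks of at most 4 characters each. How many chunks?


'gdchddchdgcg' has 12 characters.
Chunking with max size 4:
  Chunk 1: 'gdch' (positions 0-3)
  Chunk 2: 'ddch' (positions 4-7)
  Chunk 3: 'dgcg' (positions 8-11)
Total chunks: ceil(12 / 4) = 3

3


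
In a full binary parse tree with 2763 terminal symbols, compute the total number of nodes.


Leaf nodes (terminals): 2763
Internal nodes = n - 1 = 2763 - 1 = 2762
Total = leaves + internal = 2763 + 2762 = 5525

5525


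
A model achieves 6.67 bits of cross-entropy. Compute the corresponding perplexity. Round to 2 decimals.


Perplexity formula: PP = 2^H
H = 6.67
PP = 2^6.67
Decompose: 2^6.67 = 2^6 * 2^0.67
2^6 = 64, 2^0.67 ~ 1.5910730
PP ~ 64 * 1.5910730 = 101.8286720
Rounded to 2 decimals: 101.83

101.83


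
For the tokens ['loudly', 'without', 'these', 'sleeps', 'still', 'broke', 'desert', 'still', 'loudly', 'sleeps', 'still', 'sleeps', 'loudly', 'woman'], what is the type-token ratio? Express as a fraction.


Tokens: 14
Unique types: ('broke', 'desert', 'loudly', 'sleeps', 'still', 'these', 'without', 'woman') = 8
TTR = 8/14
Simplify: divide both by 2 -> 4/7
TTR = 4/7

4/7


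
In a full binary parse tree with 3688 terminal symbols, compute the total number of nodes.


Leaf nodes (terminals): 3688
Internal nodes = n - 1 = 3688 - 1 = 3687
Total = leaves + internal = 3688 + 3687 = 7375

7375


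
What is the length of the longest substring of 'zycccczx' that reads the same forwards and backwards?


Scanning 'zycccczx' for palindromic substrings.
Substring at positions 2-5: 'cccc'.
Check: reverse('cccc') = 'cccc' -> palindrome confirmed.
Neighbouring characters ('y' / 'z') break symmetry, so it cannot extend further.
No longer palindromic substring exists; longest length = 4

4


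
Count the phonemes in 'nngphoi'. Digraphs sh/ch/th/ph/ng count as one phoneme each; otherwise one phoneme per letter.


Parsing 'nngphoi' greedily, digraphs first:
  'n' -> consonant phoneme (phonemes so far: 1)
  'ng' -> digraph (1 consonant phoneme) (phonemes so far: 2)
  'ph' -> digraph (1 consonant phoneme) (phonemes so far: 3)
  'o' -> vowel phoneme (phonemes so far: 4)
  'i' -> vowel phoneme (phonemes so far: 5)
Total phonemes: 5

5


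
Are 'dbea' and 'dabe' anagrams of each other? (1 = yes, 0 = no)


Sort characters of 'dbea': 'abde'
Sort characters of 'dabe': 'abde'
Sorted forms match -> they ARE anagrams
Result: 1

1


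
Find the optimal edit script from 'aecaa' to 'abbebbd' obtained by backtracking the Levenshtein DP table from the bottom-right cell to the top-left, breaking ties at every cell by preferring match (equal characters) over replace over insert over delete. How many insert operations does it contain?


Edit distance = 5. Backtracking from cell (5, 7) with preference match > replace > insert > delete,
then listing the resulting alignment 'aecaa' -> 'abbebbd' left to right:
  Step 1: keep 'a'
  Step 2: insert 'b' [insertion #1]
  Step 3: insert 'b' [insertion #2]
  Step 4: keep 'e'
  Step 5: replace c->b
  Step 6: replace a->b
  Step 7: replace a->d
Total insertions: 2

2
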